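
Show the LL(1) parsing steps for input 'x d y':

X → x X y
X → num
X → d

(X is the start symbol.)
Stack is shown with the top on the left.

Stack    Input    Action
------------------------
X $      x d y $  output X → x X y
x X y $  x d y $  match 'x'
X y $    d y $    output X → d
d y $    d y $    match 'd'
y $      y $      match 'y'
$        $        accept

The string is accepted.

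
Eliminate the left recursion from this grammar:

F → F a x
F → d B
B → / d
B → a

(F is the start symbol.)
F is directly left-recursive. The standard transformation for
  A → A α₁ | ... | A α_m | β₁ | ... | β_n
is
  A  → β₁ A' | ... | β_n A'
  A' → α₁ A' | ... | α_m A' | ε

F → d B becomes F → d B F'
F → F a x becomes F' → a x F'
Add F' → ε

Productions for other non-terminals are unchanged:
  B → / d
  B → a

Resulting grammar:
F → d B F'
F' → a x F'
F' → ε
B → / d
B → a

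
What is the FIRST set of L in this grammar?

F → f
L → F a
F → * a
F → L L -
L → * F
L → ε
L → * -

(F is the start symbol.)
FIRST sets of the other non-terminals involved (by the same procedure, iterated to a fixed point):
  FIRST(F) = { '*', '-', 'f' }

From L → F a:
  - F is a non-terminal: add FIRST(F) \ {ε} = { '*', '-', 'f' }
    F is not nullable, so stop
From L → * F:
  - '*' is a terminal: add '*' and stop
From L → ε:
  - ε-production, so ε ∈ FIRST(L)
From L → * -:
  - '*' is a terminal: add '*' and stop

Collecting: FIRST(L) = { '*', '-', 'f', ε }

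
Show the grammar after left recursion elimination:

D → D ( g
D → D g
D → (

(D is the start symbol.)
D is directly left-recursive. The standard transformation for
  A → A α₁ | ... | A α_m | β₁ | ... | β_n
is
  A  → β₁ A' | ... | β_n A'
  A' → α₁ A' | ... | α_m A' | ε

D → ( becomes D → ( D'
D → D ( g becomes D' → ( g D'
D → D g becomes D' → g D'
Add D' → ε

Resulting grammar:
D → ( D'
D' → ( g D'
D' → g D'
D' → ε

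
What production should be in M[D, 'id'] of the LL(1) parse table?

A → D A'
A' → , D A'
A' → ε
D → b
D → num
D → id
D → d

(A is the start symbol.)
D → id

To find M[D, 'id'], we find productions for D where 'id' is in the predict set (PREDICT(N → α) = (FIRST(α) \ {ε}) ∪ (FOLLOW(N) if α ⇒* ε)).

D → b: PREDICT = { 'b' }
D → num: PREDICT = { 'num' }
D → id: PREDICT = { 'id' }
  'id' is in predict set, so this production goes in M[D, 'id']
D → d: PREDICT = { 'd' }

M[D, 'id'] = D → id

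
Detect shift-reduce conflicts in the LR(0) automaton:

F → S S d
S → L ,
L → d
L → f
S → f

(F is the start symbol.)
A shift-reduce conflict occurs when an LR(0) state has both:
  - a complete (reduce) item [A → α .] (dot at the end), and
  - a shift item [B → β . c γ] (dot before a terminal).

Augment with F' → F and build the canonical LR(0) collection (I0 = CLOSURE({[F' → . F]}), then GOTO on every symbol after a dot until no new states appear). It has 9 states:
  I0: { [F → . S S d], [F' → . F], [L → . d], [L → . f], [S → . L ,], [S → . f] }  — shift
  I1: { [F' → F .] }  — accept
  I2: { [S → L . ,] }  — shift
  I3: { [F → S . S d], [L → . d], [L → . f], [S → . L ,], [S → . f] }  — shift
  I4: { [L → d .] }  — reduce
  I5: { [L → f .], [S → f .] }  — 2 reduces
  I6: { [F → S S . d] }  — shift
  I7: { [F → S S d .] }  — reduce
  I8: { [S → L , .] }  — reduce

No state contains both a complete item and a shift item.

Answer: No shift-reduce conflicts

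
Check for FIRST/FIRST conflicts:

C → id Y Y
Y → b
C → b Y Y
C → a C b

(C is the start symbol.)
Productions for C:
  C → id Y Y: FIRST = { 'id' }
  C → b Y Y: FIRST = { 'b' }
  C → a C b: FIRST = { 'a' }
Y has only one production, so no FIRST/FIRST conflict is possible there.

All alternatives of each non-terminal have pairwise disjoint FIRST sets.

Answer: No FIRST/FIRST conflicts.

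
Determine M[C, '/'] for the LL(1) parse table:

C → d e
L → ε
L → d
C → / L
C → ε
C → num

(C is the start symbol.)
To find M[C, '/'], we find productions for C where '/' is in the predict set (PREDICT(N → α) = (FIRST(α) \ {ε}) ∪ (FOLLOW(N) if α ⇒* ε)).

Relevant sets:
  FOLLOW(C) = { $ }

C → d e: PREDICT = { 'd' }
C → / L: PREDICT = { '/' }
  '/' is in predict set, so this production goes in M[C, '/']
C → ε: PREDICT = { $ }
C → num: PREDICT = { 'num' }

M[C, '/'] = C → / L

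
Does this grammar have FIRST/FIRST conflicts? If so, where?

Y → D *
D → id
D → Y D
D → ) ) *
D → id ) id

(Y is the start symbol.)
Yes. D → id / D → Y D on { 'id' }; D → id / D → id ')' id on { 'id' }; D → Y D / D → ')' ')' '*' on { ')' }; D → Y D / D → id ')' id on { 'id' }

FIRST sets of the non-terminals at (or reachable through a nullable prefix from) the front of some alternative:
  FIRST(Y) = { ')', 'id' }

Productions for D:
  D → id: FIRST = { 'id' }
  D → Y D: FIRST = { ')', 'id' }
  D → ) ) *: FIRST = { ')' }
  D → id ) id: FIRST = { 'id' }
Y has only one production, so no FIRST/FIRST conflict is possible there.

Conflict for D: D → id and D → Y D
  Overlap: { 'id' }
Conflict for D: D → id and D → id ) id
  Overlap: { 'id' }
Conflict for D: D → Y D and D → ) ) *
  Overlap: { ')' }
Conflict for D: D → Y D and D → id ) id
  Overlap: { 'id' }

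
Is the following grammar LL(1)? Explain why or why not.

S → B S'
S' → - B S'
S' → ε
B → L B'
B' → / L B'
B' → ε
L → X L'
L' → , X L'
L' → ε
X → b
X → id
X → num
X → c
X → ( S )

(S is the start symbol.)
Yes, the grammar is LL(1).

A grammar is LL(1) if for each non-terminal N with multiple productions, the predict sets of those productions are pairwise disjoint, where PREDICT(N → α) = (FIRST(α) \ {ε}) ∪ (FOLLOW(N) if α ⇒* ε).

Relevant sets:
  FOLLOW(S') = { $, ')' }
  FOLLOW(B') = { $, ')', '-' }
  FOLLOW(L') = { $, ')', '-', '/' }

For S':
  PREDICT(S' → '-' B S') = { '-' }
  PREDICT(S' → ε) = { $, ')' }
For B':
  PREDICT(B' → '/' L B') = { '/' }
  PREDICT(B' → ε) = { $, ')', '-' }
For L':
  PREDICT(L' → ',' X L') = { ',' }
  PREDICT(L' → ε) = { $, ')', '-', '/' }
For X:
  PREDICT(X → b) = { 'b' }
  PREDICT(X → id) = { 'id' }
  PREDICT(X → num) = { 'num' }
  PREDICT(X → c) = { 'c' }
  PREDICT(X → '(' S ')') = { '(' }
S, B, L have a single production, so nothing to check there.

All predict sets are disjoint. The grammar IS LL(1).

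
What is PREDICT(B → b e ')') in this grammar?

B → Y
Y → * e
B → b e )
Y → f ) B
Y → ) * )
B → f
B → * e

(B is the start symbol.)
PREDICT(B → b e ')') = (FIRST(RHS) \ {ε}) ∪ (FOLLOW(B) if ε ∈ FIRST(RHS), i.e. RHS ⇒* ε)
FIRST(b e ')') = { 'b' }
ε ∉ FIRST(b e ')'), so FOLLOW(B) is not added.
PREDICT(B → b e ')') = { 'b' }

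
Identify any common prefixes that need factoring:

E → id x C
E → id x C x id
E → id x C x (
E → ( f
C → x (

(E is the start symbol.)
Yes, E has productions with common prefix 'id x C'

Left-factoring is needed when two productions for the same non-terminal
share a common prefix on the right-hand side.

Productions for E:
  E → id x C
  E → id x C x id
  E → id x C x (
  E → ( f

Found common prefix 'id x C' in productions for E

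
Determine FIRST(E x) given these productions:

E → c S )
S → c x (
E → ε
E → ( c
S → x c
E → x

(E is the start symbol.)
FIRST sets of the non-terminals involved (from the grammar, by fixed-point iteration):
  FIRST(E) = { '(', 'c', 'x', ε }

To compute FIRST(E x), process the symbols left to right:
Symbol E is a non-terminal. Add FIRST(E) \ {ε} = { '(', 'c', 'x' }
E is nullable (ε ∈ FIRST(E)), continue to the next symbol.
Symbol x is a terminal. Add 'x' and stop.
FIRST(E x) = { '(', 'c', 'x' }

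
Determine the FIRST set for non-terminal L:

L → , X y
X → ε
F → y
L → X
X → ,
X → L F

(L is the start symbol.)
To compute FIRST(L), examine every production with L on the left-hand side, reading each right-hand side left to right until a non-nullable symbol is reached.

FIRST sets of the other non-terminals involved (by the same procedure, iterated to a fixed point):
  FIRST(X) = { ',', 'y', ε }

From L → , X y:
  - ',' is a terminal: add ',' and stop
From L → X:
  - X is a non-terminal: add FIRST(X) \ {ε} = { ',', 'y' }
    X is nullable and nothing follows, so the whole right-hand side can vanish: ε ∈ FIRST(L)

Collecting: FIRST(L) = { ',', 'y', ε }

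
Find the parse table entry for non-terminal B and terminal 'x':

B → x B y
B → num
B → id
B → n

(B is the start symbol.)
To find M[B, 'x'], we find productions for B where 'x' is in the predict set (PREDICT(N → α) = (FIRST(α) \ {ε}) ∪ (FOLLOW(N) if α ⇒* ε)).

B → x B y: PREDICT = { 'x' }
  'x' is in predict set, so this production goes in M[B, 'x']
B → num: PREDICT = { 'num' }
B → id: PREDICT = { 'id' }
B → n: PREDICT = { 'n' }

M[B, 'x'] = B → x B y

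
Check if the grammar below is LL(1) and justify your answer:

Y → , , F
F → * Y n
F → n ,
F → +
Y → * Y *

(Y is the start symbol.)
Yes, the grammar is LL(1).

For Y:
  PREDICT(Y → ',' ',' F) = { ',' }
  PREDICT(Y → '*' Y '*') = { '*' }
For F:
  PREDICT(F → '*' Y n) = { '*' }
  PREDICT(F → n ',') = { 'n' }
  PREDICT(F → '+') = { '+' }

All predict sets are disjoint. The grammar IS LL(1).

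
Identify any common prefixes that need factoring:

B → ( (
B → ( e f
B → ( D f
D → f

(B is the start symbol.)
Yes, B has productions with common prefix '('

Left-factoring is needed when two productions for the same non-terminal
share a common prefix on the right-hand side.

Productions for B:
  B → ( (
  B → ( e f
  B → ( D f

Found common prefix '(' in productions for B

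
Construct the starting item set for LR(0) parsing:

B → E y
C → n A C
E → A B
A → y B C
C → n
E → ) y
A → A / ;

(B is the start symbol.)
First, augment the grammar with B' → B
I₀ = CLOSURE({ [B' → . B] }):
  [B' → . B] has the dot before B: add [B → . E y]
  [B → . E y] has the dot before E: add [E → . A B], [E → . ) y]
  [E → . A B] has the dot before A: add [A → . y B C], [A → . A / ;]
No further items can be added.

I₀ = { [A → . A / ;], [A → . y B C], [B → . E y], [B' → . B], [E → . ) y], [E → . A B] }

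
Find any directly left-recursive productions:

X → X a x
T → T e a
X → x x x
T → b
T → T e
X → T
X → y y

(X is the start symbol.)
X → X a x: LEFT RECURSIVE (starts with X)
T → T e a: LEFT RECURSIVE (starts with T)
X → x x x: starts with x
T → b: starts with b
T → T e: LEFT RECURSIVE (starts with T)
X → T: starts with T
X → y y: starts with y

The grammar has direct left recursion on: X, T.

Answer: Yes, X, T are left-recursive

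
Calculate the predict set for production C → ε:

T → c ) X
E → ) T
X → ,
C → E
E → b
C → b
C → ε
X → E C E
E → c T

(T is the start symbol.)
PREDICT(C → ε) = (FIRST(RHS) \ {ε}) ∪ (FOLLOW(C) if ε ∈ FIRST(RHS), i.e. RHS ⇒* ε)
The right-hand side is ε (FIRST(ε) = { ε }), so the predict set is FOLLOW(C) = { ')', 'b', 'c' }
PREDICT(C → ε) = { ')', 'b', 'c' }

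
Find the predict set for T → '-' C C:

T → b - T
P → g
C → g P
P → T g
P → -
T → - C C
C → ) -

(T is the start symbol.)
{ '-' }

PREDICT(T → '-' C C) = (FIRST(RHS) \ {ε}) ∪ (FOLLOW(T) if ε ∈ FIRST(RHS), i.e. RHS ⇒* ε)
FIRST('-' C C) = { '-' }
ε ∉ FIRST('-' C C), so FOLLOW(T) is not added.
PREDICT(T → '-' C C) = { '-' }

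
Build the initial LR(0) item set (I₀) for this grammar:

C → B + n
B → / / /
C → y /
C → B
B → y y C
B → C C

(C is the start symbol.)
{ [B → . / / /], [B → . C C], [B → . y y C], [C → . B + n], [C → . B], [C → . y /], [C' → . C] }

First, augment the grammar with C' → C
I₀ = CLOSURE({ [C' → . C] }):
  [C' → . C] has the dot before C: add [C → . B + n], [C → . y /], [C → . B]
  [C → . B + n] has the dot before B: add [B → . / / /], [B → . y y C], [B → . C C]
No further items can be added.

I₀ = { [B → . / / /], [B → . C C], [B → . y y C], [C → . B + n], [C → . B], [C → . y /], [C' → . C] }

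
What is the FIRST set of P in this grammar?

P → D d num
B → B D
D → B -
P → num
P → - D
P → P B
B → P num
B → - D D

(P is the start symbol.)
{ '-', 'num' }

FIRST sets of the other non-terminals involved (by the same procedure, iterated to a fixed point):
  FIRST(D) = { '-', 'num' }

From P → D d num:
  - D is a non-terminal: add FIRST(D) \ {ε} = { '-', 'num' }
    D is not nullable, so stop
From P → num:
  - num is a terminal: add 'num' and stop
From P → - D:
  - '-' is a terminal: add '-' and stop
From P → P B:
  - P is the symbol being defined: contributes nothing new
    P is not nullable, so stop

Collecting: FIRST(P) = { '-', 'num' }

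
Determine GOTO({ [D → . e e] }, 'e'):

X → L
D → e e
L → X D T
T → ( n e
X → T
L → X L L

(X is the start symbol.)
{ [D → e . e] }

GOTO(I, 'e') = CLOSURE({ [A → αX.β] : [A → α.Xβ] ∈ I, X = 'e' })

Items with dot before 'e', with the dot advanced:
  [D → . e e] → [D → e . e]
Closure adds nothing (no advanced item has the dot before a non-terminal).

GOTO = { [D → e . e] }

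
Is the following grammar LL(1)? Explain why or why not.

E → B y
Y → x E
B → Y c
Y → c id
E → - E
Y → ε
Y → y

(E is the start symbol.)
No. Predict set conflict for Y: { 'c' }

A grammar is LL(1) if for each non-terminal N with multiple productions, the predict sets of those productions are pairwise disjoint, where PREDICT(N → α) = (FIRST(α) \ {ε}) ∪ (FOLLOW(N) if α ⇒* ε).

Relevant sets:
  FIRST(B) = { 'c', 'x', 'y' }
  FOLLOW(Y) = { 'c' }

For E:
  PREDICT(E → B y) = { 'c', 'x', 'y' }
  PREDICT(E → '-' E) = { '-' }
For Y:
  PREDICT(Y → x E) = { 'x' }
  PREDICT(Y → c id) = { 'c' }
  PREDICT(Y → ε) = { 'c' }
  PREDICT(Y → y) = { 'y' }
B has a single production, so nothing to check there.

Conflict found: Predict set conflict for Y: { 'c' }
The grammar is NOT LL(1).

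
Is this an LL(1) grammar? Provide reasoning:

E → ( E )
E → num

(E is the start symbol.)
For E:
  PREDICT(E → '(' E ')') = { '(' }
  PREDICT(E → num) = { 'num' }

All predict sets are disjoint. The grammar IS LL(1).

Answer: Yes, the grammar is LL(1).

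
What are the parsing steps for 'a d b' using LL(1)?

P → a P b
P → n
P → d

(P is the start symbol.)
LL(1) parsing maintains a stack (initially the start symbol over $) and the input. At each step: if the stack top is a terminal, match it against the current input token; if it is a non-terminal N, replace it with the RHS of M[N, lookahead] (the unique production whose predict set contains the lookahead).

Stack is shown with the top on the left.

Stack    Input    Action
------------------------
P $      a d b $  output P → a P b
a P b $  a d b $  match 'a'
P b $    d b $    output P → d
d b $    d b $    match 'd'
b $      b $      match 'b'
$        $        accept

The string is accepted.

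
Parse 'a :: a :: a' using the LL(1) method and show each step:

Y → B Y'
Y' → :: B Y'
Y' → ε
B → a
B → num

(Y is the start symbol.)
Stack is shown with the top on the left.

Stack      Input          Action
--------------------------------
Y $        a :: a :: a $  output Y → B Y'
B Y' $     a :: a :: a $  output B → a
a Y' $     a :: a :: a $  match 'a'
Y' $       :: a :: a $    output Y' → :: B Y'
:: B Y' $  :: a :: a $    match '::'
B Y' $     a :: a $       output B → a
a Y' $     a :: a $       match 'a'
Y' $       :: a $         output Y' → :: B Y'
:: B Y' $  :: a $         match '::'
B Y' $     a $            output B → a
a Y' $     a $            match 'a'
Y' $       $              output Y' → ε
$          $              accept

The string is accepted.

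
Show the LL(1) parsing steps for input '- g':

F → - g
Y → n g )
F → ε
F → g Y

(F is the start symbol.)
LL(1) parsing maintains a stack (initially the start symbol over $) and the input. At each step: if the stack top is a terminal, match it against the current input token; if it is a non-terminal N, replace it with the RHS of M[N, lookahead] (the unique production whose predict set contains the lookahead).

Stack is shown with the top on the left.

Stack  Input  Action
--------------------
F $    - g $  output F → - g
- g $  - g $  match '-'
g $    g $    match 'g'
$      $      accept

The string is accepted.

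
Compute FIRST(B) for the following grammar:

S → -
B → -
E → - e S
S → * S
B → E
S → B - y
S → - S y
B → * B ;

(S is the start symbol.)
{ '*', '-' }

To compute FIRST(B), examine every production with B on the left-hand side, reading each right-hand side left to right until a non-nullable symbol is reached.

FIRST sets of the other non-terminals involved (by the same procedure, iterated to a fixed point):
  FIRST(E) = { '-' }

From B → -:
  - '-' is a terminal: add '-' and stop
From B → E:
  - E is a non-terminal: add FIRST(E) \ {ε} = { '-' }
    E is not nullable, so stop
From B → * B ;:
  - '*' is a terminal: add '*' and stop

Collecting: FIRST(B) = { '*', '-' }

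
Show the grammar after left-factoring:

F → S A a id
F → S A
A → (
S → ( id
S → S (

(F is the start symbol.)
Left-factoring transforms A → αβ₁ | αβ₂ into A → αA' and A' → β₁ | β₂
(α is the longest common prefix among the alternatives). Repeat until
no nonterminal has two alternatives with a common prefix.

Round 1: F has alternatives sharing prefix 'S A'. Introduce F': F → S A F'
  Add: F' → a id
  Add: F' → ε

No remaining common prefixes — done.

Resulting grammar:
F → S A F'
F' → a id
F' → ε
A → (
S → ( id
S → S (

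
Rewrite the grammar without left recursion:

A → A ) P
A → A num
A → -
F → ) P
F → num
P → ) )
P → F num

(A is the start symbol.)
A is directly left-recursive. The standard transformation for
  A → A α₁ | ... | A α_m | β₁ | ... | β_n
is
  A  → β₁ A' | ... | β_n A'
  A' → α₁ A' | ... | α_m A' | ε

A → - becomes A → - A'
A → A ) P becomes A' → ) P A'
A → A num becomes A' → num A'
Add A' → ε

Productions for other non-terminals are unchanged:
  F → ) P
  F → num
  P → ) )
  P → F num

Resulting grammar:
A → - A'
A' → ) P A'
A' → num A'
A' → ε
F → ) P
F → num
P → ) )
P → F num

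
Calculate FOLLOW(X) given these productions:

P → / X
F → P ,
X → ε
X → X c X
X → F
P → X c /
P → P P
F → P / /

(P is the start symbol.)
{ $, ',', '/', 'c' }

In P → / X: X is at the end, add FOLLOW(P)
In X → X c X: X is followed by c X, add FIRST(c X) \ {ε} = { 'c' }
In X → X c X: X is at the end; this adds FOLLOW(X) to itself — nothing new
In P → X c /: X is followed by c '/', add FIRST(c '/') \ {ε} = { 'c' }

The FOLLOW sets referred to above (computed the same way, to a fixed point):
  FOLLOW(P) = { $, ',', '/', 'c' }

Taking the union: FOLLOW(X) = { $, ',', '/', 'c' }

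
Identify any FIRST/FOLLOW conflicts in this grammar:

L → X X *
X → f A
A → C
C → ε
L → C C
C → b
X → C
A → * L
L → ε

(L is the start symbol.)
Yes. L → X X '*' with FOLLOW(L) on { '*', 'b', 'f' }; L → C C with FOLLOW(L) on { 'b' }; X → f A with FOLLOW(X) on { 'f' }; A → '*' L with FOLLOW(A) on { '*' }; C → b with FOLLOW(C) on { 'b' }

Nullable non-terminals: A, C, L, X.
FIRST sets used below: FIRST(C) = { 'b', ε }, FIRST(X) = { 'b', 'f', ε }

A: nullable alternative(s) A → C; FOLLOW(A) = { '*', 'b', 'f' }
  A → C: FIRST \ {ε} = { 'b' } — this is the only nullable alternative, skip
  A → * L: FIRST \ {ε} = { '*' } — overlaps FOLLOW(A) on { '*' }: CONFLICT

C: nullable alternative(s) C → ε; FOLLOW(C) = { $, '*', 'b', 'f' }
  C → ε: FIRST \ {ε} = { } — this is the only nullable alternative, skip
  C → b: FIRST \ {ε} = { 'b' } — overlaps FOLLOW(C) on { 'b' }: CONFLICT

L: nullable alternative(s) L → C C, L → ε; FOLLOW(L) = { $, '*', 'b', 'f' }
  L → X X *: FIRST \ {ε} = { '*', 'b', 'f' } — overlaps FOLLOW(L) on { '*', 'b', 'f' }: CONFLICT
  L → C C: FIRST \ {ε} = { 'b' } — overlaps FOLLOW(L) on { 'b' }: CONFLICT
  L → ε: FIRST \ {ε} = { } — disjoint from FOLLOW(L)

X: nullable alternative(s) X → C; FOLLOW(X) = { '*', 'b', 'f' }
  X → f A: FIRST \ {ε} = { 'f' } — overlaps FOLLOW(X) on { 'f' }: CONFLICT
  X → C: FIRST \ {ε} = { 'b' } — this is the only nullable alternative, skip

So the grammar has 5 FIRST/FOLLOW conflicts (marked CONFLICT above).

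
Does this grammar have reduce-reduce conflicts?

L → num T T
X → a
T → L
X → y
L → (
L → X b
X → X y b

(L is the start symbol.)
No reduce-reduce conflicts

A reduce-reduce conflict occurs when an LR(0) state has two complete items [A → α .] and [B → β .] — both call for a reduction, and with no lookahead the parser cannot choose between them.

Augment with L' → L and build the canonical LR(0) collection (I0 = CLOSURE({[L' → . L]}), then GOTO on every symbol after a dot until no new states appear). It has 13 states:
  I0: { [L → . (], [L → . X b], [L → . num T T], [L' → . L], [X → . X y b], [X → . a], [X → . y] }  — shift
  I1: { [L → ( .] }  — reduce
  I2: { [L' → L .] }  — accept
  I3: { [L → X . b], [X → X . y b] }  — shift
  I4: { [X → a .] }  — reduce
  I5: { [L → . (], [L → . X b], [L → . num T T], [L → num . T T], [T → . L], [X → . X y b], [X → . a], [X → . y] }  — shift
  I6: { [X → y .] }  — reduce
  I7: { [T → L .] }  — reduce
  I8: { [L → . (], [L → . X b], [L → . num T T], [L → num T . T], [T → . L], [X → . X y b], [X → . a], [X → . y] }  — shift
  I9: { [L → num T T .] }  — reduce
  I10: { [L → X b .] }  — reduce
  I11: { [X → X y . b] }  — shift
  I12: { [X → X y b .] }  — reduce

No state contains more than one complete item.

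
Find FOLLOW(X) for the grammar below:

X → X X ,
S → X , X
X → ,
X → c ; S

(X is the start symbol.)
{ $, ',', 'c' }

X is the start symbol, so $ ∈ FOLLOW(X).
In X → X X ,: X is followed by X ',', add FIRST(X ',') \ {ε} = { ',', 'c' }
In X → X X ,: X is followed by ',', add FIRST(',') \ {ε} = { ',' }
In S → X , X: X is followed by ',' X, add FIRST(',' X) \ {ε} = { ',' }
In S → X , X: X is at the end, add FOLLOW(S)

The FOLLOW sets referred to above (computed the same way, to a fixed point):
  FOLLOW(S) = { $, ',', 'c' }

Taking the union: FOLLOW(X) = { $, ',', 'c' }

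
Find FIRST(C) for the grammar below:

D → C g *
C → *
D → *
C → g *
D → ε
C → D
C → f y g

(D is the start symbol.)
FIRST sets of the other non-terminals involved (by the same procedure, iterated to a fixed point):
  FIRST(D) = { '*', 'f', 'g', ε }

From C → *:
  - '*' is a terminal: add '*' and stop
From C → g *:
  - g is a terminal: add 'g' and stop
From C → D:
  - D is a non-terminal: add FIRST(D) \ {ε} = { '*', 'f', 'g' }
    D is nullable and nothing follows, so the whole right-hand side can vanish: ε ∈ FIRST(C)
From C → f y g:
  - f is a terminal: add 'f' and stop

Collecting: FIRST(C) = { '*', 'f', 'g', ε }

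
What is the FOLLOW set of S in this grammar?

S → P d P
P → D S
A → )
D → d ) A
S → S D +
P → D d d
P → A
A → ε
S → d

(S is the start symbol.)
{ $, 'd' }

To compute FOLLOW(S), find every occurrence of S on a right-hand side N → α S β: add FIRST(β) \ {ε}, and if β is empty or nullable also add FOLLOW(N). Iterate to a fixed point.

S is the start symbol, so $ ∈ FOLLOW(S).
In P → D S: S is at the end, add FOLLOW(P)
In S → S D +: S is followed by D '+', add FIRST(D '+') \ {ε} = { 'd' }

The FOLLOW sets referred to above (computed the same way, to a fixed point):
  FOLLOW(P) = { $, 'd' }

Taking the union: FOLLOW(S) = { $, 'd' }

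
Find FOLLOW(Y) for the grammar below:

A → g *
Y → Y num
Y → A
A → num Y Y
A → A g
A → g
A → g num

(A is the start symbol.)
{ $, 'g', 'num' }

To compute FOLLOW(Y), find every occurrence of Y on a right-hand side N → α Y β: add FIRST(β) \ {ε}, and if β is empty or nullable also add FOLLOW(N). Iterate to a fixed point.

In Y → Y num: Y is followed by num, add FIRST(num) \ {ε} = { 'num' }
In A → num Y Y: Y is followed by Y, add FIRST(Y) \ {ε} = { 'g', 'num' }
In A → num Y Y: Y is at the end, add FOLLOW(A)

The FOLLOW sets referred to above (computed the same way, to a fixed point):
  FOLLOW(A) = { $, 'g', 'num' }

Taking the union: FOLLOW(Y) = { $, 'g', 'num' }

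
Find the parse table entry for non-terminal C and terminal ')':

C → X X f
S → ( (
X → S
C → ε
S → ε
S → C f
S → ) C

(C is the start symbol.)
To find M[C, ')'], we find productions for C where ')' is in the predict set (PREDICT(N → α) = (FIRST(α) \ {ε}) ∪ (FOLLOW(N) if α ⇒* ε)).

Relevant sets:
  FIRST(X) = { '(', ')', 'f', ε }
  FOLLOW(C) = { $, '(', ')', 'f' }

C → X X f: PREDICT = { '(', ')', 'f' }
  ')' is in predict set, so this production goes in M[C, ')']
C → ε: PREDICT = { $, '(', ')', 'f' }
  ')' is in predict set, so this production goes in M[C, ')']

M[C, ')'] = C → X X f, C → ε  (a multiply-defined cell — the grammar is not LL(1))

Answer: C → X X f, C → ε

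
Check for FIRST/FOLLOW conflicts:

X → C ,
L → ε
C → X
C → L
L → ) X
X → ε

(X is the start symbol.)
Nullable non-terminals: C, L, X.
FIRST sets used below: FIRST(X) = { ')', ',', ε }, FIRST(L) = { ')', ε }, FIRST(C) = { ')', ',', ε }

C: nullable alternative(s) C → X, C → L; FOLLOW(C) = { ',' }
  C → X: FIRST \ {ε} = { ')', ',' } — overlaps FOLLOW(C) on { ',' }: CONFLICT
  C → L: FIRST \ {ε} = { ')' } — disjoint from FOLLOW(C)

L: nullable alternative(s) L → ε; FOLLOW(L) = { ',' }
  L → ε: FIRST \ {ε} = { } — this is the only nullable alternative, skip
  L → ) X: FIRST \ {ε} = { ')' } — disjoint from FOLLOW(L)

X: nullable alternative(s) X → ε; FOLLOW(X) = { $, ',' }
  X → C ,: FIRST \ {ε} = { ')', ',' } — overlaps FOLLOW(X) on { ',' }: CONFLICT
  X → ε: FIRST \ {ε} = { } — this is the only nullable alternative, skip

So the grammar has 2 FIRST/FOLLOW conflicts (marked CONFLICT above).

Answer: Yes. X → C ',' with FOLLOW(X) on { ',' }; C → X with FOLLOW(C) on { ',' }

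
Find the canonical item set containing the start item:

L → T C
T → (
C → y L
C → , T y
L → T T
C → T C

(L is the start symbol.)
{ [L → . T C], [L → . T T], [L' → . L], [T → . (] }

First, augment the grammar with L' → L
I₀ = CLOSURE({ [L' → . L] }):
  [L' → . L] has the dot before L: add [L → . T C], [L → . T T]
  [L → . T C] has the dot before T: add [T → . (]
No further items can be added.

I₀ = { [L → . T C], [L → . T T], [L' → . L], [T → . (] }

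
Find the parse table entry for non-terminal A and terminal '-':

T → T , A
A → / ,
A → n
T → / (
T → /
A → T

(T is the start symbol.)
To find M[A, '-'], we find productions for A where '-' is in the predict set (PREDICT(N → α) = (FIRST(α) \ {ε}) ∪ (FOLLOW(N) if α ⇒* ε)).

Relevant sets:
  FIRST(T) = { '/' }

A → / ,: PREDICT = { '/' }
A → n: PREDICT = { 'n' }
A → T: PREDICT = { '/' }

M[A, '-'] is empty (no production applies)

Answer: Empty (error entry)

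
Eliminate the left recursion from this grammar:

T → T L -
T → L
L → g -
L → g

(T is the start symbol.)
T is directly left-recursive. The standard transformation for
  A → A α₁ | ... | A α_m | β₁ | ... | β_n
is
  A  → β₁ A' | ... | β_n A'
  A' → α₁ A' | ... | α_m A' | ε

T → L becomes T → L T'
T → T L - becomes T' → L - T'
Add T' → ε

Productions for other non-terminals are unchanged:
  L → g -
  L → g

Resulting grammar:
T → L T'
T' → L - T'
T' → ε
L → g -
L → g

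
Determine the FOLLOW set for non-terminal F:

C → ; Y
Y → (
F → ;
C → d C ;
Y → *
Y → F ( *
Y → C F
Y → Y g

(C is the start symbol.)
{ $, '(', ';', 'g' }

In Y → F ( *: F is followed by '(' '*', add FIRST('(' '*') \ {ε} = { '(' }
In Y → C F: F is at the end, add FOLLOW(Y)

The FOLLOW sets referred to above (computed the same way, to a fixed point):
  FOLLOW(Y) = { $, ';', 'g' }

Taking the union: FOLLOW(F) = { $, '(', ';', 'g' }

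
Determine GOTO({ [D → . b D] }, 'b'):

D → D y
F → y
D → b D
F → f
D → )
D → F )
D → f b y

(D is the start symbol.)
GOTO(I, 'b') = CLOSURE({ [A → αX.β] : [A → α.Xβ] ∈ I, X = 'b' })

Items with dot before 'b', with the dot advanced:
  [D → . b D] → [D → b . D]
Closure of the advanced items:
  [D → b . D] has the dot before D: add [D → . D y], [D → . b D], [D → . )], [D → . F )], [D → . f b y]
  [D → . F )] has the dot before F: add [F → . y], [F → . f]

GOTO = { [D → . )], [D → . D y], [D → . F )], [D → . b D], [D → . f b y], [D → b . D], [F → . f], [F → . y] }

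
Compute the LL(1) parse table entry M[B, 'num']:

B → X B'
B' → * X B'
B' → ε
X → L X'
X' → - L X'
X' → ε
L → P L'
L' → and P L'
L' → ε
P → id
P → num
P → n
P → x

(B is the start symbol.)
To find M[B, 'num'], we find productions for B where 'num' is in the predict set (PREDICT(N → α) = (FIRST(α) \ {ε}) ∪ (FOLLOW(N) if α ⇒* ε)).

Relevant sets:
  FIRST(X) = { 'id', 'n', 'num', 'x' }

B → X B': PREDICT = { 'id', 'n', 'num', 'x' }
  'num' is in predict set, so this production goes in M[B, 'num']

M[B, 'num'] = B → X B'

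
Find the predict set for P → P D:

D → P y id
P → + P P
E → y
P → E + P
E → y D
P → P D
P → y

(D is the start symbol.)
{ '+', 'y' }

PREDICT(P → P D) = (FIRST(RHS) \ {ε}) ∪ (FOLLOW(P) if ε ∈ FIRST(RHS), i.e. RHS ⇒* ε)
FIRST(P) = { '+', 'y' }
FIRST(P D) = { '+', 'y' }
ε ∉ FIRST(P D), so FOLLOW(P) is not added.
PREDICT(P → P D) = { '+', 'y' }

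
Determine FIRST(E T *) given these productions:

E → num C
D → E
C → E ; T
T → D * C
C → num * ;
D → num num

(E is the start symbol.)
{ 'num' }

FIRST sets of the non-terminals involved (from the grammar, by fixed-point iteration):
  FIRST(E) = { 'num' }

To compute FIRST(E T *), process the symbols left to right:
Symbol E is a non-terminal. Add FIRST(E) \ {ε} = { 'num' }
E is not nullable (ε ∉ FIRST(E)), so stop here.
FIRST(E T *) = { 'num' }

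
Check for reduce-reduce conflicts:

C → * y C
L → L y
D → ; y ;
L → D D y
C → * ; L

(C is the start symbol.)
A reduce-reduce conflict occurs when an LR(0) state has two complete items [A → α .] and [B → β .] — both call for a reduction, and with no lookahead the parser cannot choose between them.

Augment with C' → C and build the canonical LR(0) collection (I0 = CLOSURE({[C' → . C]}), then GOTO on every symbol after a dot until no new states appear). It has 14 states:
  I0: { [C → . * ; L], [C → . * y C], [C' → . C] }  — shift
  I1: { [C → * . ; L], [C → * . y C] }  — shift
  I2: { [C' → C .] }  — accept
  I3: { [C → * ; . L], [D → . ; y ;], [L → . D D y], [L → . L y] }  — shift
  I4: { [C → * y . C], [C → . * ; L], [C → . * y C] }  — shift
  I5: { [C → * y C .] }  — reduce
  I6: { [D → ; . y ;] }  — shift
  I7: { [D → . ; y ;], [L → D . D y] }  — shift
  I8: { [C → * ; L .], [L → L . y] }  — shift, reduce
  I9: { [L → L y .] }  — reduce
  I10: { [L → D D . y] }  — shift
  I11: { [L → D D y .] }  — reduce
  I12: { [D → ; y . ;] }  — shift
  I13: { [D → ; y ; .] }  — reduce

No state contains more than one complete item.

Answer: No reduce-reduce conflicts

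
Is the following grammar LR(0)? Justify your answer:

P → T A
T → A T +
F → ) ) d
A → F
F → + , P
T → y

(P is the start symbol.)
Yes, the grammar is LR(0)

A grammar is LR(0) if no state in the canonical LR(0) collection has:
  - both a shift item (dot before a terminal) and a complete item (shift-reduce conflict), or
  - two or more complete items (reduce-reduce conflict; the accept item [P' → P .] counts as a complete item here).

Augment with P' → P and build the canonical LR(0) collection (I0 = CLOSURE({[P' → . P]}), then GOTO on every symbol after a dot until no new states appear). It has 15 states:
  I0: { [A → . F], [F → . ) ) d], [F → . + , P], [P → . T A], [P' → . P], [T → . A T +], [T → . y] }  — shift
  I1: { [F → ) . ) d] }  — shift
  I2: { [F → + . , P] }  — shift
  I3: { [A → . F], [F → . ) ) d], [F → . + , P], [T → . A T +], [T → . y], [T → A . T +] }  — shift
  I4: { [A → F .] }  — reduce
  I5: { [P' → P .] }  — accept
  I6: { [A → . F], [F → . ) ) d], [F → . + , P], [P → T . A] }  — shift
  I7: { [T → y .] }  — reduce
  I8: { [P → T A .] }  — reduce
  I9: { [T → A T . +] }  — shift
  I10: { [T → A T + .] }  — reduce
  I11: { [A → . F], [F → + , . P], [F → . ) ) d], [F → . + , P], [P → . T A], [T → . A T +], [T → . y] }  — shift
  I12: { [F → + , P .] }  — reduce
  I13: { [F → ) ) . d] }  — shift
  I14: { [F → ) ) d .] }  — reduce

Every state is either a pure shift/goto state or contains exactly one complete item and nothing to shift — no conflicts. The grammar is LR(0).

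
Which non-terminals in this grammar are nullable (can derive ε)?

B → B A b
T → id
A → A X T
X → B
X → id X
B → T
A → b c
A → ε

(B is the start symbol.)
A non-terminal is nullable if it can derive ε (the empty string): either it has an ε-production, or it has a production whose right-hand side consists entirely of nullable non-terminals.

ε-productions: A → ε
So A is immediately nullable.
No further non-terminal can be added: every production for the remaining non-terminals contains a terminal or a non-nullable non-terminal.
Nullable = { 'A' }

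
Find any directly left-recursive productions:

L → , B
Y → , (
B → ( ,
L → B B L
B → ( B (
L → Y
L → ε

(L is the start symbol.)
Direct left recursion occurs when N → N α for some non-terminal N (the right-hand side begins with the left-hand side itself).

L → , B: starts with ','
Y → , (: starts with ','
B → ( ,: starts with '('
L → B B L: starts with B
B → ( B (: starts with '('
L → Y: starts with Y
L → ε: starts with ε

No direct left recursion found.

Answer: No direct left recursion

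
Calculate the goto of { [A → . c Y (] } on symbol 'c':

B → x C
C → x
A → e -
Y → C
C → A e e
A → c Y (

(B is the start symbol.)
GOTO(I, 'c') = CLOSURE({ [A → αX.β] : [A → α.Xβ] ∈ I, X = 'c' })

Items with dot before 'c', with the dot advanced:
  [A → . c Y (] → [A → c . Y (]
Closure of the advanced items:
  [A → c . Y (] has the dot before Y: add [Y → . C]
  [Y → . C] has the dot before C: add [C → . x], [C → . A e e]
  [C → . A e e] has the dot before A: add [A → . e -], [A → . c Y (]

GOTO = { [A → . c Y (], [A → . e -], [A → c . Y (], [C → . A e e], [C → . x], [Y → . C] }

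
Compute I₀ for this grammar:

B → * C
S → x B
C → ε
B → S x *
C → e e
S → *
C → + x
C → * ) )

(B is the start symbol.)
{ [B → . * C], [B → . S x *], [B' → . B], [S → . *], [S → . x B] }

First, augment the grammar with B' → B
I₀ = CLOSURE({ [B' → . B] }):
  [B' → . B] has the dot before B: add [B → . * C], [B → . S x *]
  [B → . S x *] has the dot before S: add [S → . x B], [S → . *]
No further items can be added.

I₀ = { [B → . * C], [B → . S x *], [B' → . B], [S → . *], [S → . x B] }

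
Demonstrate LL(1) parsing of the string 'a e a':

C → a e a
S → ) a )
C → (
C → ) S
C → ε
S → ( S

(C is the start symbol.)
Stack is shown with the top on the left.

Stack    Input    Action
------------------------
C $      a e a $  output C → a e a
a e a $  a e a $  match 'a'
e a $    e a $    match 'e'
a $      a $      match 'a'
$        $        accept

The string is accepted.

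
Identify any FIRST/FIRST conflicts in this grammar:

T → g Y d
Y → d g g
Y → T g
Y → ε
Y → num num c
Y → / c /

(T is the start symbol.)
A FIRST/FIRST conflict occurs when two productions N → α and N → β for the same non-terminal have FIRST(α) ∩ FIRST(β) ≠ ∅ (with ε ∈ FIRST of a nullable right-hand side, so two nullable alternatives also conflict).

FIRST sets of the non-terminals at (or reachable through a nullable prefix from) the front of some alternative:
  FIRST(T) = { 'g' }

Productions for Y:
  Y → d g g: FIRST = { 'd' }
  Y → T g: FIRST = { 'g' }
  Y → ε: FIRST = { ε }
  Y → num num c: FIRST = { 'num' }
  Y → / c /: FIRST = { '/' }
T has only one production, so no FIRST/FIRST conflict is possible there.

All alternatives of each non-terminal have pairwise disjoint FIRST sets.

Answer: No FIRST/FIRST conflicts.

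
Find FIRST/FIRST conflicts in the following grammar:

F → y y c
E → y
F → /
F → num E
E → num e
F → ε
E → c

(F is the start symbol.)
A FIRST/FIRST conflict occurs when two productions N → α and N → β for the same non-terminal have FIRST(α) ∩ FIRST(β) ≠ ∅ (with ε ∈ FIRST of a nullable right-hand side, so two nullable alternatives also conflict).

Productions for F:
  F → y y c: FIRST = { 'y' }
  F → /: FIRST = { '/' }
  F → num E: FIRST = { 'num' }
  F → ε: FIRST = { ε }
Productions for E:
  E → y: FIRST = { 'y' }
  E → num e: FIRST = { 'num' }
  E → c: FIRST = { 'c' }

All alternatives of each non-terminal have pairwise disjoint FIRST sets.

Answer: No FIRST/FIRST conflicts.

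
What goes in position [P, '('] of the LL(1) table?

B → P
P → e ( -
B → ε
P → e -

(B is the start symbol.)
Empty (error entry)

To find M[P, '('], we find productions for P where '(' is in the predict set (PREDICT(N → α) = (FIRST(α) \ {ε}) ∪ (FOLLOW(N) if α ⇒* ε)).

P → e ( -: PREDICT = { 'e' }
P → e -: PREDICT = { 'e' }

M[P, '('] is empty (no production applies)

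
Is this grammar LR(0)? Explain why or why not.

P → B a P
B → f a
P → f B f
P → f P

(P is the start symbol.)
Augment with P' → P and build the canonical LR(0) collection (I0 = CLOSURE({[P' → . P]}), then GOTO on every symbol after a dot until no new states appear). It has 10 states:
  I0: { [B → . f a], [P → . B a P], [P → . f B f], [P → . f P], [P' → . P] }  — shift
  I1: { [P → B . a P] }  — shift
  I2: { [P' → P .] }  — accept
  I3: { [B → . f a], [B → f . a], [P → . B a P], [P → . f B f], [P → . f P], [P → f . B f], [P → f . P] }  — shift
  I4: { [P → B . a P], [P → f B . f] }  — shift
  I5: { [P → f P .] }  — reduce
  I6: { [B → f a .] }  — reduce
  I7: { [B → . f a], [P → . B a P], [P → . f B f], [P → . f P], [P → B a . P] }  — shift
  I8: { [P → f B f .] }  — reduce
  I9: { [P → B a P .] }  — reduce

Every state is either a pure shift/goto state or contains exactly one complete item and nothing to shift — no conflicts. The grammar is LR(0).

Answer: Yes, the grammar is LR(0)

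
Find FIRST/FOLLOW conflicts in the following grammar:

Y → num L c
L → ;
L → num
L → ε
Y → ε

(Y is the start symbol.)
No FIRST/FOLLOW conflicts.

A FIRST/FOLLOW conflict occurs when a non-terminal N has a nullable alternative N → β (β ⇒* ε) and another alternative N → α with FIRST(α) ∩ FOLLOW(N) ≠ ∅: on such a lookahead the parser cannot decide between expanding α and letting N vanish via β.

Nullable non-terminals: L, Y.

L: nullable alternative(s) L → ε; FOLLOW(L) = { 'c' }
  L → ;: FIRST \ {ε} = { ';' } — disjoint from FOLLOW(L)
  L → num: FIRST \ {ε} = { 'num' } — disjoint from FOLLOW(L)
  L → ε: FIRST \ {ε} = { } — this is the only nullable alternative, skip

Y: nullable alternative(s) Y → ε; FOLLOW(Y) = { $ }
  Y → num L c: FIRST \ {ε} = { 'num' } — disjoint from FOLLOW(Y)
  Y → ε: FIRST \ {ε} = { } — this is the only nullable alternative, skip

No FIRST/FOLLOW conflicts found.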